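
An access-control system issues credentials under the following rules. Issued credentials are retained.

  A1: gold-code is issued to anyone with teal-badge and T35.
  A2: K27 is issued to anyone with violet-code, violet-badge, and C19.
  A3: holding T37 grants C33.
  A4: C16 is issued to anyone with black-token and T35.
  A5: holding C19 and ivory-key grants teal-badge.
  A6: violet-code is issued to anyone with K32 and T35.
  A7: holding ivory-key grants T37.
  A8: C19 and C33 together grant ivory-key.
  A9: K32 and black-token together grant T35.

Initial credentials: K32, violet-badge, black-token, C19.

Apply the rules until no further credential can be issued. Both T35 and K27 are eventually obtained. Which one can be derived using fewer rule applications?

T35: Holding K32 and black-token grants T35 (A9). [1 rule application]
K27: Holding K32 and black-token grants T35 (A9). Holding K32 and T35 grants violet-code (A6). Holding violet-code, violet-badge, and C19 grants K27 (A2). [3 rule applications]
T35 needs fewer.

T35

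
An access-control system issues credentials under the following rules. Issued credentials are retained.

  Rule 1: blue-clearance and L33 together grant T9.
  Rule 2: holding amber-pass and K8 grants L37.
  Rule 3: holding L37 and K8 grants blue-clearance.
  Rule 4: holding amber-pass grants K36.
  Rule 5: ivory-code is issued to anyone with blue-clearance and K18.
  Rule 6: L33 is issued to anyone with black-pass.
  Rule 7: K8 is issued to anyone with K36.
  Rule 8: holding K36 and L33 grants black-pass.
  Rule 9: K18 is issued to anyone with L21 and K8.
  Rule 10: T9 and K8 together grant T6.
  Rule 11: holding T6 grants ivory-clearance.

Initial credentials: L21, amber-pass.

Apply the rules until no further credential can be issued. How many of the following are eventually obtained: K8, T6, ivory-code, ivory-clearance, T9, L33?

Holding amber-pass grants K36 (Rule 4).
Holding K36 grants K8 (Rule 7).
Holding L21 and K8 grants K18 (Rule 9).
Holding amber-pass and K8 grants L37 (Rule 2).
Holding L37 and K8 grants blue-clearance (Rule 3).
Holding blue-clearance and K18 grants ivory-code (Rule 5).
K8: reached.
T6 would need T9 and K8 (Rule 10), but T9 is never granted.
ivory-code: reached.
ivory-clearance would need T6 (Rule 11), but T6 is never granted.
T9 would need blue-clearance and L33 (Rule 1), but L33 is never granted.
L33 would need black-pass (Rule 6), but black-pass is never granted.
Reached: K8 and ivory-code — 2 of the 6.

2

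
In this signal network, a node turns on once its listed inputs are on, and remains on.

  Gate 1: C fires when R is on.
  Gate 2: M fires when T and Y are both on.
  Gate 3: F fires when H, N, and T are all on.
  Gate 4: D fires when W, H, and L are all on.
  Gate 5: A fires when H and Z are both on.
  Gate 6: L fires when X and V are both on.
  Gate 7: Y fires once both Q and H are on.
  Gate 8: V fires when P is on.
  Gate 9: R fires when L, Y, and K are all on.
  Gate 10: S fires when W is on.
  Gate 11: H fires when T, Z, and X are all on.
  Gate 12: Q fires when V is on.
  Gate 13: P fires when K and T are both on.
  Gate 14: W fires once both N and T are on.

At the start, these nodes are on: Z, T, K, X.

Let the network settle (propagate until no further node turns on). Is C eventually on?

Yes

Gate 13: K and T on → P on.
T, Z, and X are on, so H fires (Gate 11).
P is on, so V fires (Gate 8).
X and V are on, so L fires (Gate 6).
V is on, so Q fires (Gate 12).
Gate 7: Q and H on → Y on.
L, Y, and K are on, so R fires (Gate 9).
R is on, so C fires (Gate 1).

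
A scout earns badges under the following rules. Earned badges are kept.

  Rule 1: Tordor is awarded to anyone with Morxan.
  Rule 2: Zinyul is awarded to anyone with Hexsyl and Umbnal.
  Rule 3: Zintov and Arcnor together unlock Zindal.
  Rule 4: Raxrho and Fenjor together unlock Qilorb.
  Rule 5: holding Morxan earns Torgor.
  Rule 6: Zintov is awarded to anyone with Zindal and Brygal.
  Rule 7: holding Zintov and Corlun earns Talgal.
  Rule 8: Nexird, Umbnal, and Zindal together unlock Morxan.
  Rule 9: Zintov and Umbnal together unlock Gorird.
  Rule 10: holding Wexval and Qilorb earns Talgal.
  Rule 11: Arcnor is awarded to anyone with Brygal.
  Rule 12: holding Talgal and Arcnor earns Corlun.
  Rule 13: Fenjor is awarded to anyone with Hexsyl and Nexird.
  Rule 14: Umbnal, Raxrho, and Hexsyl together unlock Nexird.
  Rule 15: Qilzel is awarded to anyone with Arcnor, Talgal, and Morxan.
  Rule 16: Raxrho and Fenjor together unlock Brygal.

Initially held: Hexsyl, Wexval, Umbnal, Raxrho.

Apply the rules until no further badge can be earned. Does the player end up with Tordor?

No

Tordor would need Morxan (Rule 1), but Morxan is never earned.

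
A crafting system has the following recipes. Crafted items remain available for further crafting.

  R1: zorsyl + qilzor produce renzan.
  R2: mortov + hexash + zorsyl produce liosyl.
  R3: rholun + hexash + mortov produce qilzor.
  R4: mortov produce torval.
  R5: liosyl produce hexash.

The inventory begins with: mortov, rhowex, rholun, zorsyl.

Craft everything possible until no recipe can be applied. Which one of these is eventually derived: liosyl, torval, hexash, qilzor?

Using R4, mortov makes torval.
hexash would need liosyl (R5), but liosyl is never obtained. liosyl would need mortov, hexash, and zorsyl (R2), but hexash is never obtained. qilzor would need rholun, hexash, and mortov (R3), but hexash is never obtained.

torval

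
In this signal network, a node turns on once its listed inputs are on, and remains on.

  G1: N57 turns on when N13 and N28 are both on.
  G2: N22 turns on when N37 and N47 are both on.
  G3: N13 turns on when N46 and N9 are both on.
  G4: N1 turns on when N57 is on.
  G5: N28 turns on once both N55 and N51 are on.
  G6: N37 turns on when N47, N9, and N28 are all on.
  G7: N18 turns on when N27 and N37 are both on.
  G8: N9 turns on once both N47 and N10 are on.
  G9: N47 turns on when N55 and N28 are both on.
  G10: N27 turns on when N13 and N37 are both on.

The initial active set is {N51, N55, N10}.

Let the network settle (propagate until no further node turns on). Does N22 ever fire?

Yes

G5: N55 and N51 on → N28 on.
N55 and N28 are on, so N47 turns on (G9).
G8: N47 and N10 on → N9 on.
N47, N9, and N28 are on, so N37 turns on (G6).
N37 and N47 are on, so N22 turns on (G2).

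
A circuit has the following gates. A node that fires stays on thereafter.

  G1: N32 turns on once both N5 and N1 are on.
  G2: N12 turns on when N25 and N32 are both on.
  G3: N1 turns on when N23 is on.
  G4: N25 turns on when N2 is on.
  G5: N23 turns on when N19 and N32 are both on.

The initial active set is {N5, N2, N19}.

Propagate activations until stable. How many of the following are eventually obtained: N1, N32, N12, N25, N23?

1

G4: N2 on → N25 on.
N1 would need N23 (G3), but N23 never turns on.
N32 would need N5 and N1 (G1), but N1 never turns on.
N12 would need N25 and N32 (G2), but N32 never turns on.
N25: reached.
N23 would need N19 and N32 (G5), but N32 never turns on.
Reached: N25 — 1 of the 5.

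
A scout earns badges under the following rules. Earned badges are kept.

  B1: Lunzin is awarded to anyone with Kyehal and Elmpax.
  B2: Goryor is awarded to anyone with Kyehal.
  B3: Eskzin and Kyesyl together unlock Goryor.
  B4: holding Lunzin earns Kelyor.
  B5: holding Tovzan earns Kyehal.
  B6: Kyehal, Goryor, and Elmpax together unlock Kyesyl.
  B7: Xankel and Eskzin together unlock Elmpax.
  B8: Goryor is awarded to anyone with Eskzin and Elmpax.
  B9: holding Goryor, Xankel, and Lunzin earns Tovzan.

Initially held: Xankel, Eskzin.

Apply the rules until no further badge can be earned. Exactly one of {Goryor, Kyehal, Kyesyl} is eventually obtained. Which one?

With Xankel and Eskzin, Elmpax is earned (B7).
With Eskzin and Elmpax, Goryor is earned (B8).
Kyesyl would need Kyehal, Goryor, and Elmpax (B6), but Kyehal is never earned. Kyehal would need Tovzan (B5), but Tovzan is never earned.

Goryor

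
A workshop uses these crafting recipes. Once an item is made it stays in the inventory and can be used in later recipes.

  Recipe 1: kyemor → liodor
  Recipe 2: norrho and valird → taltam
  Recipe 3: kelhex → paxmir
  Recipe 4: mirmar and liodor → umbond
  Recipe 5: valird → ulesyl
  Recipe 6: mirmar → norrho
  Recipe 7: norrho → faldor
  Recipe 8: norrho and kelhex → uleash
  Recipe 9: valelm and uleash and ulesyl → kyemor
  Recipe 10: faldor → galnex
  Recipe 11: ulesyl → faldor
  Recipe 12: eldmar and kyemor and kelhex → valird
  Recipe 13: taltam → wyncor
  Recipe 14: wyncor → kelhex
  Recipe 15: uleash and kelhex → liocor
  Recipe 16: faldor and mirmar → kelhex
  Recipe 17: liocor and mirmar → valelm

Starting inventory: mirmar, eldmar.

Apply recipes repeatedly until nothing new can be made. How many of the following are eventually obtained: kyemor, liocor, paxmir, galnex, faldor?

mirmar → norrho (Recipe 6).
Using Recipe 7, norrho makes faldor.
Using Recipe 16, faldor and mirmar make kelhex.
Using Recipe 10, faldor makes galnex.
Using Recipe 3, kelhex makes paxmir.
norrho and kelhex → uleash (Recipe 8).
Using Recipe 15, uleash and kelhex make liocor.
kyemor would need valelm, uleash, and ulesyl (Recipe 9), but ulesyl is never obtained.
liocor: reached.
paxmir: reached.
galnex: reached.
faldor: reached.
Reached: liocor, paxmir, galnex, and faldor — 4 of the 5.

4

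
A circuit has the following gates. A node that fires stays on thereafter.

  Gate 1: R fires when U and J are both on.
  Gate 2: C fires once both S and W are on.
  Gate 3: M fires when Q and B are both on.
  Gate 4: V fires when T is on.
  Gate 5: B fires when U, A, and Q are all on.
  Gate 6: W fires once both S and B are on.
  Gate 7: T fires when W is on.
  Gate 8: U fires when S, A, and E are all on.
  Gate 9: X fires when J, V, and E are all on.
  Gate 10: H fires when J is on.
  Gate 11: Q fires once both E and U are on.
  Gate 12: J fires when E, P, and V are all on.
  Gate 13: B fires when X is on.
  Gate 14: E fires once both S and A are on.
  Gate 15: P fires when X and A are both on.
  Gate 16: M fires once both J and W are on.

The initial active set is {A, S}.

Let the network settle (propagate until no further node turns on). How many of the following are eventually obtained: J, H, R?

J would need E, P, and V (Gate 12), but P never turns on.
H would need J (Gate 10), but J never turns on.
R would need U and J (Gate 1), but J never turns on.
None of the 3 are reached.

0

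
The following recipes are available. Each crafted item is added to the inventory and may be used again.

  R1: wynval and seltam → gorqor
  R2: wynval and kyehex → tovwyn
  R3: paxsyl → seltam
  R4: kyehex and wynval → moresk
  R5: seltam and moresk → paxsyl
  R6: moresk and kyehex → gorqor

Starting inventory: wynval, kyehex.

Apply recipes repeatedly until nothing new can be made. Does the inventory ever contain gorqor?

Using R4, kyehex and wynval make moresk.
Using R6, moresk and kyehex make gorqor.

Yes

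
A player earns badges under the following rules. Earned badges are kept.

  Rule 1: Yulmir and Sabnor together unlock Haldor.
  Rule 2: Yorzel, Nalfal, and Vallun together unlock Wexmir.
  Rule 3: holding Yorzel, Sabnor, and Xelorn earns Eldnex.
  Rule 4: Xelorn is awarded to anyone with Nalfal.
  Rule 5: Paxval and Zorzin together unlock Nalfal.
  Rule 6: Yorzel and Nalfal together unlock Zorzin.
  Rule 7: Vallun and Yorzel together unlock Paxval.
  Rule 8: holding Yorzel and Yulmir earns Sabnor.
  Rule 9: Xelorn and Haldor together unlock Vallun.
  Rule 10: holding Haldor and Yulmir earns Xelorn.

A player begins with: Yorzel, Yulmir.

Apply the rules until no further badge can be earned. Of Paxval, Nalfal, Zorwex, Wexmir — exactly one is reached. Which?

Paxval

With Yorzel and Yulmir, Sabnor is earned (Rule 8).
With Yulmir and Sabnor, Haldor is earned (Rule 1).
With Haldor and Yulmir, Xelorn is earned (Rule 10).
With Xelorn and Haldor, Vallun is earned (Rule 9).
With Vallun and Yorzel, Paxval is earned (Rule 7).
Nalfal would need Paxval and Zorzin (Rule 5), but Zorzin is never earned. No rule produces Zorwex, and it is not given. Wexmir would need Yorzel, Nalfal, and Vallun (Rule 2), but Nalfal is never earned.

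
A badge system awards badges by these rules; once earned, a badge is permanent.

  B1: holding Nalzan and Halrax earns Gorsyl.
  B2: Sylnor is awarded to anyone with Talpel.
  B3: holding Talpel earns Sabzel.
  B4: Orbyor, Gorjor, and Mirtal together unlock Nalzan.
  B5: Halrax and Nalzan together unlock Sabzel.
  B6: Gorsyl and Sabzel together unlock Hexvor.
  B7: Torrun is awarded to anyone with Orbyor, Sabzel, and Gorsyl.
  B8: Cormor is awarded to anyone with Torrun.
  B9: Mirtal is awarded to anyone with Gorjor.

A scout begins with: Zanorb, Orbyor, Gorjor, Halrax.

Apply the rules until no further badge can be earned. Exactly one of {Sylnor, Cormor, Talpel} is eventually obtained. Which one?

Cormor

With Gorjor, Mirtal is earned (B9).
With Orbyor, Gorjor, and Mirtal, Nalzan is earned (B4).
With Halrax and Nalzan, Sabzel is earned (B5).
With Nalzan and Halrax, Gorsyl is earned (B1).
With Orbyor, Sabzel, and Gorsyl, Torrun is earned (B7).
With Torrun, Cormor is earned (B8).
Sylnor would need Talpel (B2), but Talpel is never earned. No rule produces Talpel, and it is not given.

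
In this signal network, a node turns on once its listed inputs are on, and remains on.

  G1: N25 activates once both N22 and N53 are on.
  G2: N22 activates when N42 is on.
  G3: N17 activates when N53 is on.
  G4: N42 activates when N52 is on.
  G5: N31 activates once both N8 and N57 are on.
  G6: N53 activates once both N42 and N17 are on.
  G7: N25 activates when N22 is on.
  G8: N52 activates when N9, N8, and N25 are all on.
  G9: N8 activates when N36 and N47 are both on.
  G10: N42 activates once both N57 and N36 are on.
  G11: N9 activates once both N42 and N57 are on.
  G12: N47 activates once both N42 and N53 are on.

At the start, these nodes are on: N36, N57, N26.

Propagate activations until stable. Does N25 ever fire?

Yes

N57 and N36 are on, so N42 activates (G10).
G2: N42 on → N22 on.
N22 is on, so N25 activates (G7).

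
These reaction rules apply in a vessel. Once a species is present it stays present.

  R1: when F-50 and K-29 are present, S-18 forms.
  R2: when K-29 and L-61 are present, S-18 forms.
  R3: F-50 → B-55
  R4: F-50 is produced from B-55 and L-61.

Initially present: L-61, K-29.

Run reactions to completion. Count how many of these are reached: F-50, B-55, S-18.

1

K-29 and L-61 present → S-18 forms (R2).
F-50 would need B-55 and L-61 (R4), but B-55 never forms.
B-55 would need F-50 (R3), but F-50 never forms.
S-18: reached.
Reached: S-18 — 1 of the 3.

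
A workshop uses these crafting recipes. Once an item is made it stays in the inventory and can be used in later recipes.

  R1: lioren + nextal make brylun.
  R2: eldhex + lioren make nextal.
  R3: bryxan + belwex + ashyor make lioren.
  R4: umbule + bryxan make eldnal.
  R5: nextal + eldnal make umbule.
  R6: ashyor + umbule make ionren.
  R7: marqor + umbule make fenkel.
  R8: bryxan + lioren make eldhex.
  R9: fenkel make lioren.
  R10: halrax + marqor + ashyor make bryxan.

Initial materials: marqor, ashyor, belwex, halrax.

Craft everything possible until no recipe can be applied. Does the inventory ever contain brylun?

halrax + marqor + ashyor → bryxan (R10).
bryxan + belwex + ashyor → lioren (R3).
bryxan + lioren → eldhex (R8).
eldhex + lioren → nextal (R2).
Using R1, lioren and nextal make brylun.

Yes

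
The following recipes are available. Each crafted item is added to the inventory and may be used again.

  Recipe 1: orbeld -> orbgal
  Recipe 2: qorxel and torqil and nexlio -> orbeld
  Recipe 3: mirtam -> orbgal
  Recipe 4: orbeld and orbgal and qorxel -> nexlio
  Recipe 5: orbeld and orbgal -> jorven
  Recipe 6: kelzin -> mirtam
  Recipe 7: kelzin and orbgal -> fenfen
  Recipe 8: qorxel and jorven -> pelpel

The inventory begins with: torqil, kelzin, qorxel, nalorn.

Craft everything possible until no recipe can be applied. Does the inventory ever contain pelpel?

pelpel would need qorxel and jorven (Recipe 8), but jorven is never obtained.

No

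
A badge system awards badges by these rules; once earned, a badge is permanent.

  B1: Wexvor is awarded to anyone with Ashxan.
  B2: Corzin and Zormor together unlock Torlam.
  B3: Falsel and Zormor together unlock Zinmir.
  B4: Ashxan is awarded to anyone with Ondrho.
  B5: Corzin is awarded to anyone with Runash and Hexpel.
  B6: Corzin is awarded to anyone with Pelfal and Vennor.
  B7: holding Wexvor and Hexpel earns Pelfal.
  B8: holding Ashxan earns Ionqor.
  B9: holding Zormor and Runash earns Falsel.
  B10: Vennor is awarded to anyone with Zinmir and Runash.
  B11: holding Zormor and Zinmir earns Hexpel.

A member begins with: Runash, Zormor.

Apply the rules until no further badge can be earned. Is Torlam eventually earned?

Yes

With Zormor and Runash, Falsel is earned (B9).
With Falsel and Zormor, Zinmir is earned (B3).
With Zormor and Zinmir, Hexpel is earned (B11).
With Runash and Hexpel, Corzin is earned (B5).
With Corzin and Zormor, Torlam is earned (B2).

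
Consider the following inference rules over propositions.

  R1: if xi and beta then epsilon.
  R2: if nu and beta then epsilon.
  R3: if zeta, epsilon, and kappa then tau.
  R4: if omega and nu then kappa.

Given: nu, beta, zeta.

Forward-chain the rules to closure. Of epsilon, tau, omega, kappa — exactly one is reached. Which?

From nu and beta, R2 gives epsilon.
tau would need zeta, epsilon, and kappa (R3), but kappa is never established. No rule produces omega, and it is not given. kappa would need omega and nu (R4), but omega is never established.

epsilon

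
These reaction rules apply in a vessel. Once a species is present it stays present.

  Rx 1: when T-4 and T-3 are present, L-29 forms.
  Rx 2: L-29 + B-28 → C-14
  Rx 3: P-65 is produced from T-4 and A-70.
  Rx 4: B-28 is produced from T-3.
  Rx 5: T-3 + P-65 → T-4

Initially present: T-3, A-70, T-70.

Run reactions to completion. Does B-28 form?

Yes

T-3 present → B-28 forms (Rx 4).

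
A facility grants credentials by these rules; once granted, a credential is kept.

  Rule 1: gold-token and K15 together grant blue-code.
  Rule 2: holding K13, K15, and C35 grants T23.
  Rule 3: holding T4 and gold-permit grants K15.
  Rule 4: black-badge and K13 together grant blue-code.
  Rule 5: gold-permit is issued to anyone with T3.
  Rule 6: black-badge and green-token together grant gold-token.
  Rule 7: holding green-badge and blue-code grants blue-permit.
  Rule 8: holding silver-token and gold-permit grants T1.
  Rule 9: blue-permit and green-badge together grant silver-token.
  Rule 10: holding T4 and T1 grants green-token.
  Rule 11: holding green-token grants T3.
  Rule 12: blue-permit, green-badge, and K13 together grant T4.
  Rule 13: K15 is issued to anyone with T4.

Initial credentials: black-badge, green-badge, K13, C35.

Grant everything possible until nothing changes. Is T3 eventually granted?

No

T3 would need green-token (Rule 11), but green-token is never granted.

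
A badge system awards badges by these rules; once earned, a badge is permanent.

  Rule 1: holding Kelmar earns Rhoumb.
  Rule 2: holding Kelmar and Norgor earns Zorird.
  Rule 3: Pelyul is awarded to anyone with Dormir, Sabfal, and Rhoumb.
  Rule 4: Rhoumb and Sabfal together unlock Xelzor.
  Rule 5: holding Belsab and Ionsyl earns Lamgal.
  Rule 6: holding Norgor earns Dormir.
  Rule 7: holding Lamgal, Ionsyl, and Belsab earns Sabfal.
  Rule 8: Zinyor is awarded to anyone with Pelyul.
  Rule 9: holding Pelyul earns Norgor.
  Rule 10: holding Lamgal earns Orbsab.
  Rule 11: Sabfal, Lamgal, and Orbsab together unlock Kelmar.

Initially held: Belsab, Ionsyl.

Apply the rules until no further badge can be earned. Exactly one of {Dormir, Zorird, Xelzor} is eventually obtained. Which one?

With Belsab and Ionsyl, Lamgal is earned (Rule 5).
With Lamgal, Ionsyl, and Belsab, Sabfal is earned (Rule 7).
With Lamgal, Orbsab is earned (Rule 10).
With Sabfal, Lamgal, and Orbsab, Kelmar is earned (Rule 11).
With Kelmar, Rhoumb is earned (Rule 1).
With Rhoumb and Sabfal, Xelzor is earned (Rule 4).
Dormir would need Norgor (Rule 6), but Norgor is never earned. Zorird would need Kelmar and Norgor (Rule 2), but Norgor is never earned.

Xelzor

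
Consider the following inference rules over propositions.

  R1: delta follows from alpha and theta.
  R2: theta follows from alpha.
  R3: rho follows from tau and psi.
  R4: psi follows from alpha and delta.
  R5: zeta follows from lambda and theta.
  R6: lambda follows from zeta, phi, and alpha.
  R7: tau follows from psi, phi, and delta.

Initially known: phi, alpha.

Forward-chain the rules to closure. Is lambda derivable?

No

lambda would need zeta, phi, and alpha (R6), but zeta is never established.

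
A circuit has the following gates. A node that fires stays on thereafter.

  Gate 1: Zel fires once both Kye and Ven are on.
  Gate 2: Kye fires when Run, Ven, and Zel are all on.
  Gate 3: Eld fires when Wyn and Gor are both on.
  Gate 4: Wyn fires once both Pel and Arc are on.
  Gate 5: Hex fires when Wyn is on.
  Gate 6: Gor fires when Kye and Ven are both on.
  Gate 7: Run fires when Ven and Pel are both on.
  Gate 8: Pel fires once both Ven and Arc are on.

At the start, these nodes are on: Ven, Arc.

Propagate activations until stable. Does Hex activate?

Yes

Ven and Arc are on, so Pel fires (Gate 8).
Pel and Arc are on, so Wyn fires (Gate 4).
Wyn is on, so Hex fires (Gate 5).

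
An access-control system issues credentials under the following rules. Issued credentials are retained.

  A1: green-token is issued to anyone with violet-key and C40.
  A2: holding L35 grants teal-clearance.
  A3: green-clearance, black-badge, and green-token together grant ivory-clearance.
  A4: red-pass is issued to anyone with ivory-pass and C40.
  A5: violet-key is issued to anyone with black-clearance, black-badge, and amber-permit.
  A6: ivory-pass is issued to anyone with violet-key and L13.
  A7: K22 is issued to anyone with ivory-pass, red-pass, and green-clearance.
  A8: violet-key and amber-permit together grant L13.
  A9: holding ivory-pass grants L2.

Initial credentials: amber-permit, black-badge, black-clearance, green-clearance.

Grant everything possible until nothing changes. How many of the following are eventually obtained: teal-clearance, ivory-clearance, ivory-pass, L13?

2

Holding black-clearance, black-badge, and amber-permit grants violet-key (A5).
Holding violet-key and amber-permit grants L13 (A8).
Holding violet-key and L13 grants ivory-pass (A6).
teal-clearance would need L35 (A2), but L35 is never granted.
ivory-clearance would need green-clearance, black-badge, and green-token (A3), but green-token is never granted.
ivory-pass: reached.
L13: reached.
Reached: ivory-pass and L13 — 2 of the 4.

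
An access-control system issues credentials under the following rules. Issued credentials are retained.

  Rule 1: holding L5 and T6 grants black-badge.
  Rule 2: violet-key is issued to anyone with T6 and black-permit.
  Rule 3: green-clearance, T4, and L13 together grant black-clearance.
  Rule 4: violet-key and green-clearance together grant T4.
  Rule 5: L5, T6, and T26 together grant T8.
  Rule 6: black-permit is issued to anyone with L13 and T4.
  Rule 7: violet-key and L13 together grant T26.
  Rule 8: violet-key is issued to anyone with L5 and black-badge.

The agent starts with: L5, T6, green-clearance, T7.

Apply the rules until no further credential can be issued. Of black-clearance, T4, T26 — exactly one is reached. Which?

Holding L5 and T6 grants black-badge (Rule 1).
Holding L5 and black-badge grants violet-key (Rule 8).
Holding violet-key and green-clearance grants T4 (Rule 4).
black-clearance would need green-clearance, T4, and L13 (Rule 3), but L13 is never granted. T26 would need violet-key and L13 (Rule 7), but L13 is never granted.

T4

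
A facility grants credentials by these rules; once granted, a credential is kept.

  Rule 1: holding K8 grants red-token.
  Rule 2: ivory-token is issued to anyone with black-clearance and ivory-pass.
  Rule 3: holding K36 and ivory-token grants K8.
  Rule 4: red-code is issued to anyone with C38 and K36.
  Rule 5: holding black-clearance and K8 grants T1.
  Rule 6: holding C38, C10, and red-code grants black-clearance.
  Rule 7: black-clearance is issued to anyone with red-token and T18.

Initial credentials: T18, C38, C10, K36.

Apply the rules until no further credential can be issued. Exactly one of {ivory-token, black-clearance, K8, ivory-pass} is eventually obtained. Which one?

Holding C38 and K36 grants red-code (Rule 4).
Holding C38, C10, and red-code grants black-clearance (Rule 6).
ivory-token would need black-clearance and ivory-pass (Rule 2), but ivory-pass is never granted. K8 would need K36 and ivory-token (Rule 3), but ivory-token is never granted. No rule produces ivory-pass, and it is not given.

black-clearance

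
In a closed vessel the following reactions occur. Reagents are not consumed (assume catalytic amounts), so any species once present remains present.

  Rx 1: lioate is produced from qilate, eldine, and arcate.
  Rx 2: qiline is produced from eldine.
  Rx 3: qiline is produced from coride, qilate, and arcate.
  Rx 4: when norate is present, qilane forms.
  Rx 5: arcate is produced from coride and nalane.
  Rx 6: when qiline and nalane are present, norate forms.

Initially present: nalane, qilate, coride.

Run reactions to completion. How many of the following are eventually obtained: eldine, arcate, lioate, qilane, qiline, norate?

4

coride and nalane present → arcate forms (Rx 5).
coride, qilate, and arcate present → qiline forms (Rx 3).
qiline and nalane present → norate forms (Rx 6).
norate present → qilane forms (Rx 4).
No rule produces eldine, and it is not given.
arcate: reached.
lioate would need qilate, eldine, and arcate (Rx 1), but eldine never forms.
qilane: reached.
qiline: reached.
norate: reached.
Reached: arcate, qilane, qiline, and norate — 4 of the 6.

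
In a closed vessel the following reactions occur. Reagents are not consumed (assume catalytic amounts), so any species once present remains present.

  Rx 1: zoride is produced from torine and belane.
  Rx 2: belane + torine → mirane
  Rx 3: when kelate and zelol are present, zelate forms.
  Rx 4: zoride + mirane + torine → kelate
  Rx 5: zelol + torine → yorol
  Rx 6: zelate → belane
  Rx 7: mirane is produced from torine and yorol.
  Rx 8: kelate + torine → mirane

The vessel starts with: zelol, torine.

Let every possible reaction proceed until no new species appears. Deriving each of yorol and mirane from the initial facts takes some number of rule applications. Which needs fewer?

yorol

yorol: zelol and torine present → yorol forms (Rx 5). [1 rule application]
mirane: zelol and torine present → yorol forms (Rx 5). torine and yorol present → mirane forms (Rx 7). [2 rule applications]
yorol needs fewer.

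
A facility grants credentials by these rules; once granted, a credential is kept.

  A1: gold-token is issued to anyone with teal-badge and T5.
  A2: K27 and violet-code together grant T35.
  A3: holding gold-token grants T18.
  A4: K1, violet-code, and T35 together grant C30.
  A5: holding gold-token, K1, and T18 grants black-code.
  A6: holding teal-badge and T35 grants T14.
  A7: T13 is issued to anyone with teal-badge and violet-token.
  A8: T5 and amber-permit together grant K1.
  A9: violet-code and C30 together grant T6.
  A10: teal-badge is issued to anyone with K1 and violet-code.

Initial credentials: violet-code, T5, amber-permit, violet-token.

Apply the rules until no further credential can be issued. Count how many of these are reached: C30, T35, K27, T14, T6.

C30 would need K1, violet-code, and T35 (A4), but T35 is never granted.
T35 would need K27 and violet-code (A2), but K27 is never granted.
No rule produces K27, and it is not given.
T14 would need teal-badge and T35 (A6), but T35 is never granted.
T6 would need violet-code and C30 (A9), but C30 is never granted.
None of the 5 are reached.

0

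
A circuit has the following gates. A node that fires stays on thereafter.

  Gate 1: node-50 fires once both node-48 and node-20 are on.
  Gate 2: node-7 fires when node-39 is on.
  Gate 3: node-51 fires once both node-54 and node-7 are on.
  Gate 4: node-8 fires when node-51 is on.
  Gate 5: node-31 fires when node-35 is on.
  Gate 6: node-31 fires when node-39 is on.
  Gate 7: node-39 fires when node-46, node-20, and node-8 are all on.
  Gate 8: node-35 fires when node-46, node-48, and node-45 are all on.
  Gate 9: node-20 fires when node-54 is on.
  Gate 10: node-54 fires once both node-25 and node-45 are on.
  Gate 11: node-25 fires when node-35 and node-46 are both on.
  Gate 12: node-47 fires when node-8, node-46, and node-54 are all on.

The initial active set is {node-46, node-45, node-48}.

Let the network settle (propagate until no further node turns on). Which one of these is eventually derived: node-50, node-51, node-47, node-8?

node-46, node-48, and node-45 are on, so node-35 fires (Gate 8).
Gate 11: node-35 and node-46 on → node-25 on.
Gate 10: node-25 and node-45 on → node-54 on.
Gate 9: node-54 on → node-20 on.
Gate 1: node-48 and node-20 on → node-50 on.
node-8 would need node-51 (Gate 4), but node-51 never turns on. node-51 would need node-54 and node-7 (Gate 3), but node-7 never turns on. node-47 would need node-8, node-46, and node-54 (Gate 12), but node-8 never turns on.

node-50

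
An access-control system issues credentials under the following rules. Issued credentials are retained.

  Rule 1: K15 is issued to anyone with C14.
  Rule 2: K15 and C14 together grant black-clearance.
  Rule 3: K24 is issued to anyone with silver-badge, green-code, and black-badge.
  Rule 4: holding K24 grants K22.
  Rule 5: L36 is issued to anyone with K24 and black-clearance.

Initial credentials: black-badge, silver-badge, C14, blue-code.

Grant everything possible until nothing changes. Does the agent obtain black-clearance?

Yes

Holding C14 grants K15 (Rule 1).
Holding K15 and C14 grants black-clearance (Rule 2).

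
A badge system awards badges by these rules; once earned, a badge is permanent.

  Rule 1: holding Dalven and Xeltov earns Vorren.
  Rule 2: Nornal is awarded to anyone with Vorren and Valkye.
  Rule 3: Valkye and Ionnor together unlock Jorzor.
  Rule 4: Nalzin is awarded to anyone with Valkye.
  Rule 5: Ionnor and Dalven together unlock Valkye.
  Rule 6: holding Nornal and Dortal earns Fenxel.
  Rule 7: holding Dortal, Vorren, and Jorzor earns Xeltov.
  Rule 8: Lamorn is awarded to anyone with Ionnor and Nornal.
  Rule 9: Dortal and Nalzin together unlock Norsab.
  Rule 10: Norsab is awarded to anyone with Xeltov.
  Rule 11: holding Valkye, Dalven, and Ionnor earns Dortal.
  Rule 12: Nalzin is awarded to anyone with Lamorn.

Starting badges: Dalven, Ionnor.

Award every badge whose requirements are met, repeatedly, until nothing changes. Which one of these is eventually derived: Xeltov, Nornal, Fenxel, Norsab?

With Ionnor and Dalven, Valkye is earned (Rule 5).
With Valkye, Dalven, and Ionnor, Dortal is earned (Rule 11).
With Valkye, Nalzin is earned (Rule 4).
With Dortal and Nalzin, Norsab is earned (Rule 9).
Fenxel would need Nornal and Dortal (Rule 6), but Nornal is never earned. Xeltov would need Dortal, Vorren, and Jorzor (Rule 7), but Vorren is never earned. Nornal would need Vorren and Valkye (Rule 2), but Vorren is never earned.

Norsab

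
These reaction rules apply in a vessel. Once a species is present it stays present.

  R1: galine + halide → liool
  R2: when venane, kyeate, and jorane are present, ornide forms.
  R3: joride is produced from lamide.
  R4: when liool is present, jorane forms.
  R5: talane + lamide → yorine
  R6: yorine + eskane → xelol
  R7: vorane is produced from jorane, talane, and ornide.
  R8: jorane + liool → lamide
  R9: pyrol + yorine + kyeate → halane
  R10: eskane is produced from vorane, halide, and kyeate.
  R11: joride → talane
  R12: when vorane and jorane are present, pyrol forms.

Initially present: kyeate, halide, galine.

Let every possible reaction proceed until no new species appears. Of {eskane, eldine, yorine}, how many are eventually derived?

1

galine and halide present → liool forms (R1).
liool present → jorane forms (R4).
jorane and liool present → lamide forms (R8).
lamide present → joride forms (R3).
joride present → talane forms (R11).
talane and lamide present → yorine forms (R5).
eskane would need vorane, halide, and kyeate (R10), but vorane never forms.
No rule produces eldine, and it is not given.
yorine: reached.
Reached: yorine — 1 of the 3.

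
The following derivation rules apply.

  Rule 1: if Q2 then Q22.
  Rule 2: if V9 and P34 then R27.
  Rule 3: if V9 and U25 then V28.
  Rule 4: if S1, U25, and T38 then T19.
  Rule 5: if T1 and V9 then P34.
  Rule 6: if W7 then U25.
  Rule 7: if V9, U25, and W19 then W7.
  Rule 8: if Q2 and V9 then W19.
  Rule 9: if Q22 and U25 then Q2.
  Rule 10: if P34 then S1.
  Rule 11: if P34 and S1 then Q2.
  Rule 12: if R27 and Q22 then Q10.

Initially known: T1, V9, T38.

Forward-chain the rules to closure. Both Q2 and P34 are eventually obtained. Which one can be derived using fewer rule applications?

P34

P34: T1 and V9 hold, so P34 follows (Rule 5). [1 rule application]
Q2: From T1 and V9, Rule 5 gives P34. From P34, Rule 10 gives S1. P34 and S1 hold, so Q2 follows (Rule 11). [3 rule applications]
P34 needs fewer.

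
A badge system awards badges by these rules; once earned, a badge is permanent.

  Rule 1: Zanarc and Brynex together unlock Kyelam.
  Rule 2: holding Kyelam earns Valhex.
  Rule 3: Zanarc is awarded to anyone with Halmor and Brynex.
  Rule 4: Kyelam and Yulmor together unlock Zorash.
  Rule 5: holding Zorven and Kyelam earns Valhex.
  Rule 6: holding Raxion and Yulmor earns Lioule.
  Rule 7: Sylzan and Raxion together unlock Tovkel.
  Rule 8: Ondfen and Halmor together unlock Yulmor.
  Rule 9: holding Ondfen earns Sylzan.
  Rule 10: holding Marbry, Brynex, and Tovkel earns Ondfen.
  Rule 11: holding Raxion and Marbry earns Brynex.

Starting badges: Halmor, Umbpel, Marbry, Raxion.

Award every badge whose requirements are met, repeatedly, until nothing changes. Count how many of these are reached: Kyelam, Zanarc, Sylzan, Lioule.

2

With Raxion and Marbry, Brynex is earned (Rule 11).
With Halmor and Brynex, Zanarc is earned (Rule 3).
With Zanarc and Brynex, Kyelam is earned (Rule 1).
Kyelam: reached.
Zanarc: reached.
Sylzan would need Ondfen (Rule 9), but Ondfen is never earned.
Lioule would need Raxion and Yulmor (Rule 6), but Yulmor is never earned.
Reached: Kyelam and Zanarc — 2 of the 4.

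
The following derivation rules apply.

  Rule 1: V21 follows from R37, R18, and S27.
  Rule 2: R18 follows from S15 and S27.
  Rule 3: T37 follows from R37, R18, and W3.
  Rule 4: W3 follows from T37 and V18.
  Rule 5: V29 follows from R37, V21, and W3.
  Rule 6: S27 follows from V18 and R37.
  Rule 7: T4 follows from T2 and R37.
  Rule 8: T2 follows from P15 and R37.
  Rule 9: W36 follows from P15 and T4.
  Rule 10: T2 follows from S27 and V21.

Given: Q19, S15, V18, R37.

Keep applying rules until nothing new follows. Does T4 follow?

Yes

V18 and R37 hold, so S27 follows (Rule 6).
From S15 and S27, Rule 2 gives R18.
R37, R18, and S27 hold, so V21 follows (Rule 1).
S27 and V21 hold, so T2 follows (Rule 10).
From T2 and R37, Rule 7 gives T4.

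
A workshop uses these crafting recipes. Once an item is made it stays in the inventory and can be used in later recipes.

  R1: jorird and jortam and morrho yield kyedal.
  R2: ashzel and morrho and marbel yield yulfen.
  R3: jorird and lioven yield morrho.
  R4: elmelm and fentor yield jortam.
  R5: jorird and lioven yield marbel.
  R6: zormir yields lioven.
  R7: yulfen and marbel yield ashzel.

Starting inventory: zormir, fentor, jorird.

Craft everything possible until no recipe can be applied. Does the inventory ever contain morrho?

Yes

Using R6, zormir makes lioven.
Using R3, jorird and lioven make morrho.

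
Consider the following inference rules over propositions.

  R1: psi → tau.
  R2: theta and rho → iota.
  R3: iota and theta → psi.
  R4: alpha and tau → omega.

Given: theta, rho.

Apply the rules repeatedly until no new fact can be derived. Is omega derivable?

No

omega would need alpha and tau (R4), but alpha is never established.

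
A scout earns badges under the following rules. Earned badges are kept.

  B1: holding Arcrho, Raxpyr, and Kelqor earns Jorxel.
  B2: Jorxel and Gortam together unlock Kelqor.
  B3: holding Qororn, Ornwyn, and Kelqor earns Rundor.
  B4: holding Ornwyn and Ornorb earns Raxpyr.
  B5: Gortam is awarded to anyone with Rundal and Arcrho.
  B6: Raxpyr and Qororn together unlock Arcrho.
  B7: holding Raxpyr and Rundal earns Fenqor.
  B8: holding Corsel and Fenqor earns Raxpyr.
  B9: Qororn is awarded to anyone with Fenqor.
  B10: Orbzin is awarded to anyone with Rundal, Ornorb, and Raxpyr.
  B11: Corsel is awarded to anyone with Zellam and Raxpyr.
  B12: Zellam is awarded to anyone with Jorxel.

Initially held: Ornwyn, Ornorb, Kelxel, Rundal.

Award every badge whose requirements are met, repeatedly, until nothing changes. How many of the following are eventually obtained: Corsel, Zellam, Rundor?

Corsel would need Zellam and Raxpyr (B11), but Zellam is never earned.
Zellam would need Jorxel (B12), but Jorxel is never earned.
Rundor would need Qororn, Ornwyn, and Kelqor (B3), but Kelqor is never earned.
None of the 3 are reached.

0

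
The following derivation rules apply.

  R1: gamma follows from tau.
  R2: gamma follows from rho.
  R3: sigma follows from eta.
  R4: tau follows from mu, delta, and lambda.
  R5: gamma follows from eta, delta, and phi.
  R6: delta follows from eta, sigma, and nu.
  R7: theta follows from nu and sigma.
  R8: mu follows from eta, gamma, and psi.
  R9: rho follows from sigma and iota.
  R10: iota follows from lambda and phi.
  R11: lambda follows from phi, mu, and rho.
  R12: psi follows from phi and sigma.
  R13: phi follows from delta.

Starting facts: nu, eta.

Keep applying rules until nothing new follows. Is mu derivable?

Yes

eta holds, so sigma follows (R3).
From eta, sigma, and nu, R6 gives delta.
From delta, R13 gives phi.
From eta, delta, and phi, R5 gives gamma.
From phi and sigma, R12 gives psi.
eta, gamma, and psi hold, so mu follows (R8).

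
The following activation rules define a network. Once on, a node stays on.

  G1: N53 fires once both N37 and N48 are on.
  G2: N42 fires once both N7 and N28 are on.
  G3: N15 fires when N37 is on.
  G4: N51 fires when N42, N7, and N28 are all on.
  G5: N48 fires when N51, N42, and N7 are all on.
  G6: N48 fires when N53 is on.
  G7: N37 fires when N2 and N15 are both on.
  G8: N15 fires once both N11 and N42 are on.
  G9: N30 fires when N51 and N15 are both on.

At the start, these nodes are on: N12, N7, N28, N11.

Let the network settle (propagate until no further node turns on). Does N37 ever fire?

N37 would need N2 and N15 (G7), but N2 never turns on.

No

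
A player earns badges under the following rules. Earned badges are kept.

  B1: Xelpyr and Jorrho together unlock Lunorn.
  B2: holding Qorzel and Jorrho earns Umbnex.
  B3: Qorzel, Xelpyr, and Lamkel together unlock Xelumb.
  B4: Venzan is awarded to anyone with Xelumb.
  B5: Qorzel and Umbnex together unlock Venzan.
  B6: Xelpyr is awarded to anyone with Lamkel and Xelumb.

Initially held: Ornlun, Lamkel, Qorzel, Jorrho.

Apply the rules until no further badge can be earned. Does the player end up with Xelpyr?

No

Xelpyr would need Lamkel and Xelumb (B6), but Xelumb is never earned.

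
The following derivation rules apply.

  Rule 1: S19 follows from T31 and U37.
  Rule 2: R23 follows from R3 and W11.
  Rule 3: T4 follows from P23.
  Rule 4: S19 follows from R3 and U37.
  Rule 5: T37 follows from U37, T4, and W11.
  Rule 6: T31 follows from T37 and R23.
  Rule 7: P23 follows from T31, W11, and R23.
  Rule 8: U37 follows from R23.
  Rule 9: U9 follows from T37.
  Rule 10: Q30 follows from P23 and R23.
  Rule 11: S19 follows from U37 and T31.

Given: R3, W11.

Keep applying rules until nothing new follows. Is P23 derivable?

P23 would need T31, W11, and R23 (Rule 7), but T31 is never established.

No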